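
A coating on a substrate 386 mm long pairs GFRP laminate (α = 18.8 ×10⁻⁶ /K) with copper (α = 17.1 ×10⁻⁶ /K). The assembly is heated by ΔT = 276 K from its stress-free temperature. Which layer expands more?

GFRP laminate

α(GFRP laminate) = 18.8×10⁻⁶/K vs α(copper) = 17.1×10⁻⁶/K.
Higher α expands more for the same ΔT: GFRP laminate.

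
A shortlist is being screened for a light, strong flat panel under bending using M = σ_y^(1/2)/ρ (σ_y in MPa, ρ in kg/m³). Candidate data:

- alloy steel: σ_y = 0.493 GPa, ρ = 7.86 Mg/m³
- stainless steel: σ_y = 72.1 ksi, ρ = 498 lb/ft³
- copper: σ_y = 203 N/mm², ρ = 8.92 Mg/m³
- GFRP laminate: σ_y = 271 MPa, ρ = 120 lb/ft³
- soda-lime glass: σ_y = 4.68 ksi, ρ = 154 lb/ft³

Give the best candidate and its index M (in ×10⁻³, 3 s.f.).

GFRP laminate, M = 8.56×10⁻³

Putting every candidate on a common basis:
  alloy steel: σ_y = 493.0 MPa, ρ = 7860 kg/m³
  stainless steel: σ_y = 497.1 MPa, ρ = 7977 kg/m³
  copper: σ_y = 203.0 MPa, ρ = 8920 kg/m³
  GFRP laminate: σ_y = 271.0 MPa, ρ = 1922 kg/m³
  soda-lime glass: σ_y = 32.27 MPa, ρ = 2467 kg/m³
  GFRP laminate: M = 8.56×10⁻³
  alloy steel: M = 2.82×10⁻³
  stainless steel: M = 2.79×10⁻³
  soda-lime glass: M = 2.30×10⁻³
  copper: M = 1.60×10⁻³
Highest index: GFRP laminate.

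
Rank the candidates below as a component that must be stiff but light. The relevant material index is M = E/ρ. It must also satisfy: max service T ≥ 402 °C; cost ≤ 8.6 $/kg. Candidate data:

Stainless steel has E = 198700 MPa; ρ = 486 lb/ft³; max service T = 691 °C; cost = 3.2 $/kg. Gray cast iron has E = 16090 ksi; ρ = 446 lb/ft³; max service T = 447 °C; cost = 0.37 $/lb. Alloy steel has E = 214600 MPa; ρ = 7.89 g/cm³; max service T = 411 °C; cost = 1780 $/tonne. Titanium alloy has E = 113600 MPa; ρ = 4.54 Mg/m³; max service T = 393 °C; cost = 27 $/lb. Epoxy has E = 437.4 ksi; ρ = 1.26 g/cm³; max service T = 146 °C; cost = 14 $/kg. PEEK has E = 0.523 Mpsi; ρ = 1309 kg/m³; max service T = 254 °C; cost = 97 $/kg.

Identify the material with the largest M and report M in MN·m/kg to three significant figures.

Screen on constraints: max service T ≥ 402 °C; cost ≤ 8.6 $/kg. Survivors: stainless steel, gray cast iron, alloy steel.
After converting to SI:
  stainless steel: E = 198.7 GPa, ρ = 7785 kg/m³
  gray cast iron: E = 110.9 GPa, ρ = 7144 kg/m³
  alloy steel: E = 214.6 GPa, ρ = 7890 kg/m³
  alloy steel: M = 27.2 MN·m/kg
  stainless steel: M = 25.5 MN·m/kg
  gray cast iron: M = 15.5 MN·m/kg
The maximum is for alloy steel.

alloy steel, M = 27.2 MN·m/kg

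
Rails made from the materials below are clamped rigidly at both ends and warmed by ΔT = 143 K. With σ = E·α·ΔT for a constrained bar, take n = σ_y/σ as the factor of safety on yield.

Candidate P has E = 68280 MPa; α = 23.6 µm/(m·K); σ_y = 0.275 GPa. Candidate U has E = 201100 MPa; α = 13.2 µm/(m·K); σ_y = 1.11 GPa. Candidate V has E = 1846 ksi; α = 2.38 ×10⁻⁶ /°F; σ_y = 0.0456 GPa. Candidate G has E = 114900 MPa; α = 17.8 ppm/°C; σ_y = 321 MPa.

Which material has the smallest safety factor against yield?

candidate G

With everything in SI (GPa, ×10⁻⁶/K, MPa):
  candidate P: E = 68.28, α = 23.6, σ_y = 275.0 → σ = 230 MPa, n = 1.19
  candidate U: E = 201.1, α = 13.2, σ_y = 1110 → σ = 380 MPa, n = 2.92
  candidate V: E = 12.73, α = 4.28, σ_y = 45.60 → σ = 7.80 MPa, n = 5.85
  candidate G: E = 114.9, α = 17.8, σ_y = 321.0 → σ = 292 MPa, n = 1.10
Smallest n: candidate G with n = 1.10.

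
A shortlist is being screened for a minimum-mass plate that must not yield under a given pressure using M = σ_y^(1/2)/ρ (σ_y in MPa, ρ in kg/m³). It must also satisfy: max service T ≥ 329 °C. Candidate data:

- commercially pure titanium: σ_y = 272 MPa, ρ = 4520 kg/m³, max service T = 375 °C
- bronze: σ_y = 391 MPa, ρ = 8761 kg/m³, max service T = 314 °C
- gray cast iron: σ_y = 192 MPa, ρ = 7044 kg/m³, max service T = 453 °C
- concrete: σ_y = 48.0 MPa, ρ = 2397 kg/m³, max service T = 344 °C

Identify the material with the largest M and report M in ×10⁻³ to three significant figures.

Screen on constraints: max service T ≥ 329 °C. Survivors: commercially pure titanium, gray cast iron, concrete.
Per-candidate index values:
  commercially pure titanium: M = 3.65×10⁻³
  concrete: M = 2.89×10⁻³
  gray cast iron: M = 1.97×10⁻³
The maximum is for commercially pure titanium.

commercially pure titanium, M = 3.65×10⁻³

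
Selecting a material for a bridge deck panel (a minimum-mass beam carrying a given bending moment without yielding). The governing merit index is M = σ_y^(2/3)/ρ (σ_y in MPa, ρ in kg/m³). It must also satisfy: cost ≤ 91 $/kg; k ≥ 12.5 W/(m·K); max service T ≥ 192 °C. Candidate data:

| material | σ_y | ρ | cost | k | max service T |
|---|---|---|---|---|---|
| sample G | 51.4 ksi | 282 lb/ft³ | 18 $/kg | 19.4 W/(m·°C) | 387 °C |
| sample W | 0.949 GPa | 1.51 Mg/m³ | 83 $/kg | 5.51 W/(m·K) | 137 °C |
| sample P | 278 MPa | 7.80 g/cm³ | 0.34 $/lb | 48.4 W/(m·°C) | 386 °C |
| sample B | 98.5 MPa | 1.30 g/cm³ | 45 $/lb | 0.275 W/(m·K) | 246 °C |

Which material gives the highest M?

Screen on constraints: cost ≤ 91 $/kg; k ≥ 12.5 W/(m·K); max service T ≥ 192 °C. Survivors: sample G, sample P.
Putting every candidate on a common basis:
  sample G: σ_y = 354.4 MPa, ρ = 4517 kg/m³
  sample P: σ_y = 278.0 MPa, ρ = 7800 kg/m³
  sample G: M = 11.1×10⁻³
  sample P: M = 5.46×10⁻³
The maximum is for sample G.

sample G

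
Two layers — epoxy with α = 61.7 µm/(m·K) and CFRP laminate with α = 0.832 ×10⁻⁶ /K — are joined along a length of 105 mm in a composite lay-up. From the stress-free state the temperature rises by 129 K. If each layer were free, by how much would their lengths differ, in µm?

Δα = |61.7 − 0.832|×10⁻⁶/K = 60.9×10⁻⁶/K.
ΔL_mismatch = Δα·L·ΔT = 60.9×10⁻⁶ × 105.0 mm × 129.0 K = 824 µm.

824 µm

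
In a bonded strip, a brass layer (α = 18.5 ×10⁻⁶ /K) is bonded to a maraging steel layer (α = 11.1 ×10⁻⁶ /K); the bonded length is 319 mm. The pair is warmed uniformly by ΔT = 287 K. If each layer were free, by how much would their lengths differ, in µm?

677 µm

Δα = |18.5 − 11.1|×10⁻⁶/K = 7.40×10⁻⁶/K.
ΔL_mismatch = Δα·L·ΔT = 7.40×10⁻⁶ × 319.0 mm × 287.0 K = 677 µm.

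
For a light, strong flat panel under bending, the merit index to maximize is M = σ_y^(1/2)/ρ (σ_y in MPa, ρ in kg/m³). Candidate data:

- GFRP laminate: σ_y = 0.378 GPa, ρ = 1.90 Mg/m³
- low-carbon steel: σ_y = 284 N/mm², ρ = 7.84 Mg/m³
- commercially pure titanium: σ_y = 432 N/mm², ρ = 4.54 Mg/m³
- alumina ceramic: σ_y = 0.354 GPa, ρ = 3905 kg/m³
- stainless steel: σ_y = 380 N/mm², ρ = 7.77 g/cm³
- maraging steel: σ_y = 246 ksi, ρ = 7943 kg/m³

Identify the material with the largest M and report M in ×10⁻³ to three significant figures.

GFRP laminate, M = 10.2×10⁻³

Normalizing units and computing the index:
  GFRP laminate: σ_y = 378.0 MPa, ρ = 1900 kg/m³
  low-carbon steel: σ_y = 284.0 MPa, ρ = 7840 kg/m³
  commercially pure titanium: σ_y = 432.0 MPa, ρ = 4540 kg/m³
  alumina ceramic: σ_y = 354.0 MPa, ρ = 3905 kg/m³
  stainless steel: σ_y = 380.0 MPa, ρ = 7770 kg/m³
  maraging steel: σ_y = 1696 MPa, ρ = 7943 kg/m³
  GFRP laminate: M = 10.2×10⁻³
  maraging steel: M = 5.18×10⁻³
  alumina ceramic: M = 4.82×10⁻³
  commercially pure titanium: M = 4.58×10⁻³
  stainless steel: M = 2.51×10⁻³
  low-carbon steel: M = 2.15×10⁻³
Highest index: GFRP laminate.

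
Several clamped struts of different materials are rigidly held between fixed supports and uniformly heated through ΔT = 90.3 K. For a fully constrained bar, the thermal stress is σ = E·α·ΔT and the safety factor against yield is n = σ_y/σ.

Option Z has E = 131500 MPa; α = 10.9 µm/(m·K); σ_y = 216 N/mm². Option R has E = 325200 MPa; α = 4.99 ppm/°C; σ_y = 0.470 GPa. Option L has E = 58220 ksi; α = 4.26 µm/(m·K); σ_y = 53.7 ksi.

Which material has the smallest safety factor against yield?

In consistent units (E in GPa, α in ×10⁻⁶/K, σ_y in MPa):
  option Z: E = 131.5, α = 10.9, σ_y = 216.0 → σ = 129 MPa, n = 1.67
  option R: E = 325.2, α = 4.99, σ_y = 470.0 → σ = 147 MPa, n = 3.21
  option L: E = 401.4, α = 4.26, σ_y = 370.2 → σ = 154 MPa, n = 2.40
Option Z has the lowest safety factor, n = 1.67.

option Z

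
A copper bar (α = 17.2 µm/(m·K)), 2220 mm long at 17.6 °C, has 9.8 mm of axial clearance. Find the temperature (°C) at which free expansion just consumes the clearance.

274 °C

α·L₀·ΔT = 9.8 mm ⇒ ΔT = 9.8 / (17.2×10⁻⁶ × 2220.0) = 256.7 K.
T = 17.6 + 256.7 = 274.3 °C.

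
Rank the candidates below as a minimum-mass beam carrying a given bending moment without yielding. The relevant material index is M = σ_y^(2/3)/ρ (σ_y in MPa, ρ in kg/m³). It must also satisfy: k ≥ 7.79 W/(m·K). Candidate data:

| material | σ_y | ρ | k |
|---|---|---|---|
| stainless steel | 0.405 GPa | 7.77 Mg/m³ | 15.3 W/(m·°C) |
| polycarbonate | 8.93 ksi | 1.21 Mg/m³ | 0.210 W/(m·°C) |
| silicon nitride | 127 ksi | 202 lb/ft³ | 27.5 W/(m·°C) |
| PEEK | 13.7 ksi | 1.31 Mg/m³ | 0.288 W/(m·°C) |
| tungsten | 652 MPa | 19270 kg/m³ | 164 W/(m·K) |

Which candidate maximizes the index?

Screen on constraints: k ≥ 7.79 W/(m·K). Survivors: stainless steel, silicon nitride, tungsten.
Normalizing units and computing the index:
  stainless steel: σ_y = 405.0 MPa, ρ = 7770 kg/m³
  silicon nitride: σ_y = 875.6 MPa, ρ = 3236 kg/m³
  tungsten: σ_y = 652.0 MPa, ρ = 19270 kg/m³
  silicon nitride: M = 28.3×10⁻³
  stainless steel: M = 7.05×10⁻³
  tungsten: M = 3.90×10⁻³
Silicon nitride has the largest M.

silicon nitride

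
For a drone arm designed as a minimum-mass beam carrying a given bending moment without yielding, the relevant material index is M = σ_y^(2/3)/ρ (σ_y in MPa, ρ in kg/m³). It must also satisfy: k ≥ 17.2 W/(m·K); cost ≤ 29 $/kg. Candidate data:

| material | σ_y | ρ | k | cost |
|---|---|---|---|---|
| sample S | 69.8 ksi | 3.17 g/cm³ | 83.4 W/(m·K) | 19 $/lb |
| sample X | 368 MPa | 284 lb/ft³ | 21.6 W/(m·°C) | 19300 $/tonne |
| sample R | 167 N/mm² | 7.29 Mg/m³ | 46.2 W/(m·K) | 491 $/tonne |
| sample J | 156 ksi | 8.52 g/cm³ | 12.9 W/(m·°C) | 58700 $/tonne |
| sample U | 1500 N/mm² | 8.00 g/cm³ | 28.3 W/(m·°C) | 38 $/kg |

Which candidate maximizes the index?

Screen on constraints: k ≥ 17.2 W/(m·K); cost ≤ 29 $/kg. Survivors: sample X, sample R.
After converting to SI:
  sample X: σ_y = 368.0 MPa, ρ = 4549 kg/m³
  sample R: σ_y = 167.0 MPa, ρ = 7290 kg/m³
  sample X: M = 11.3×10⁻³
  sample R: M = 4.16×10⁻³
Sample X has the largest M.

sample X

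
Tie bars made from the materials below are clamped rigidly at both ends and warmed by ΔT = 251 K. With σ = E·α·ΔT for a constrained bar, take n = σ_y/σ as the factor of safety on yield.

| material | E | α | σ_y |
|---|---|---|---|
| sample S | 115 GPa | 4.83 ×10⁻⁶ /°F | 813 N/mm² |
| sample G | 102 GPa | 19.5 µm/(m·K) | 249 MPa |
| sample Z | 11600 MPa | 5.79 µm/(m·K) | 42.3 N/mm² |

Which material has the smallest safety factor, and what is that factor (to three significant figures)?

With everything in SI (GPa, ×10⁻⁶/K, MPa):
  sample S: E = 115.0, α = 8.69, σ_y = 813.0 → σ = 251 MPa, n = 3.24
  sample G: E = 102.0, α = 19.5, σ_y = 249.0 → σ = 499 MPa, n = 0.499
  sample Z: E = 11.60, α = 5.79, σ_y = 42.30 → σ = 16.9 MPa, n = 2.51
The minimum is sample G at n = 0.499.

sample G, n = 0.499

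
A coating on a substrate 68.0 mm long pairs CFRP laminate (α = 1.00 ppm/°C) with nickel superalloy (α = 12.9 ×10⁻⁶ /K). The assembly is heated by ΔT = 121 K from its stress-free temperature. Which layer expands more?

α(CFRP laminate) = 1.00×10⁻⁶/K vs α(nickel superalloy) = 12.9×10⁻⁶/K.
Higher α expands more for the same ΔT: nickel superalloy.

nickel superalloy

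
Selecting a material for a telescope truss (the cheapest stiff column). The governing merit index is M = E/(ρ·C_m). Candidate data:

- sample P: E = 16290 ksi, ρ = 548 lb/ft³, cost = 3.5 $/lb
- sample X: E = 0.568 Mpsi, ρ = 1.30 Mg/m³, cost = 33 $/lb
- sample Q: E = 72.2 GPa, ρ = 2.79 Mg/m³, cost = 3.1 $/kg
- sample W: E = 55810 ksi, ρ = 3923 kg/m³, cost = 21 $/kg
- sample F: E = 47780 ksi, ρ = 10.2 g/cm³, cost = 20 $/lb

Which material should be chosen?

After converting to SI:
  sample P: E = 112.3 GPa, ρ = 8778 kg/m³, cost = 7.716 $/kg
  sample X: E = 3.916 GPa, ρ = 1300 kg/m³, cost = 72.75 $/kg
  sample Q: E = 72.20 GPa, ρ = 2790 kg/m³, cost = 3.100 $/kg
  sample W: E = 384.8 GPa, ρ = 3923 kg/m³, cost = 21.00 $/kg
  sample F: E = 329.4 GPa, ρ = 10200 kg/m³, cost = 44.09 $/kg
  sample Q: M = 8.35 MN·m per $
  sample W: M = 4.67 MN·m per $
  sample P: M = 1.66 MN·m per $
  sample F: M = 0.733 MN·m per $
  sample X: M = 0.0414 MN·m per $
Sample Q ranks first.

sample Q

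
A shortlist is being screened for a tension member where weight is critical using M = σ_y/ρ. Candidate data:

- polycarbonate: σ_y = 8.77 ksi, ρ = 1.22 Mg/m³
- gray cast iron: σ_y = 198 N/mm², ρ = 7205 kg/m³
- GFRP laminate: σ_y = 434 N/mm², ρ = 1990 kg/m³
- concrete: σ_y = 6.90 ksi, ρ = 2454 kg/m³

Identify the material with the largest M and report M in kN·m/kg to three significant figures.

Putting every candidate on a common basis:
  polycarbonate: σ_y = 60.47 MPa, ρ = 1220 kg/m³
  gray cast iron: σ_y = 198.0 MPa, ρ = 7205 kg/m³
  GFRP laminate: σ_y = 434.0 MPa, ρ = 1990 kg/m³
  concrete: σ_y = 47.57 MPa, ρ = 2454 kg/m³
  GFRP laminate: M = 218 kN·m/kg
  polycarbonate: M = 49.6 kN·m/kg
  gray cast iron: M = 27.5 kN·m/kg
  concrete: M = 19.4 kN·m/kg
GFRP laminate ranks first.

GFRP laminate, M = 218 kN·m/kg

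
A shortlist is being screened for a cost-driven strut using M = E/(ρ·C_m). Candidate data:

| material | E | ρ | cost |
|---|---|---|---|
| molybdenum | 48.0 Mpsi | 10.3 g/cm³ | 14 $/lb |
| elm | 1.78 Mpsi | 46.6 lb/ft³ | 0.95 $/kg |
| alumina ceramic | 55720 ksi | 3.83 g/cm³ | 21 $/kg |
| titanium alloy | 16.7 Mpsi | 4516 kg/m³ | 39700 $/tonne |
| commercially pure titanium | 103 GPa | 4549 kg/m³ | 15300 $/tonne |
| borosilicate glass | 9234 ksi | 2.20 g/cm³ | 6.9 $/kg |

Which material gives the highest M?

In SI units:
  molybdenum: E = 330.9 GPa, ρ = 10300 kg/m³, cost = 30.86 $/kg
  elm: E = 12.27 GPa, ρ = 746.5 kg/m³, cost = 0.9500 $/kg
  alumina ceramic: E = 384.2 GPa, ρ = 3830 kg/m³, cost = 21.00 $/kg
  titanium alloy: E = 115.1 GPa, ρ = 4516 kg/m³, cost = 39.70 $/kg
  commercially pure titanium: E = 103.0 GPa, ρ = 4549 kg/m³, cost = 15.30 $/kg
  borosilicate glass: E = 63.67 GPa, ρ = 2200 kg/m³, cost = 6.900 $/kg
  elm: M = 17.3 MN·m per $
  alumina ceramic: M = 4.78 MN·m per $
  borosilicate glass: M = 4.19 MN·m per $
  commercially pure titanium: M = 1.48 MN·m per $
  molybdenum: M = 1.04 MN·m per $
  titanium alloy: M = 0.642 MN·m per $
Elm has the largest M.

elm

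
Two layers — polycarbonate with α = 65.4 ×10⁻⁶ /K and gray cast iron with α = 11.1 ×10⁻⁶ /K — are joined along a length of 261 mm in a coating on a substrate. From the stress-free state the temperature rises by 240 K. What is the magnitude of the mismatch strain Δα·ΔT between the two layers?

0.0130

Δα = |65.4 − 11.1|×10⁻⁶/K = 54.3×10⁻⁶/K.
Mismatch strain = Δα·ΔT = 54.3×10⁻⁶ × 240.0 = 0.0130.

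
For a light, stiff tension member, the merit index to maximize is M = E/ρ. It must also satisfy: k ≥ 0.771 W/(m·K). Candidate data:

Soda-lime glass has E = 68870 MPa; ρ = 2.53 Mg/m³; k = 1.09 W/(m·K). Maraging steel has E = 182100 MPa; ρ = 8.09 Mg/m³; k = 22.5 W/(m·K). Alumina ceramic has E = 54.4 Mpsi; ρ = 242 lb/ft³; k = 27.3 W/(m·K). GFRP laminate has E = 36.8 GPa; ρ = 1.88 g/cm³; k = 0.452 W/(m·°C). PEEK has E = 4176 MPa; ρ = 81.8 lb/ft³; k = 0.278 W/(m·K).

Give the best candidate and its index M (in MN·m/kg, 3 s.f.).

Screen on constraints: k ≥ 0.771 W/(m·K). Survivors: soda-lime glass, maraging steel, alumina ceramic.
In SI units:
  soda-lime glass: E = 68.87 GPa, ρ = 2530 kg/m³
  maraging steel: E = 182.1 GPa, ρ = 8090 kg/m³
  alumina ceramic: E = 375.1 GPa, ρ = 3876 kg/m³
  alumina ceramic: M = 96.8 MN·m/kg
  soda-lime glass: M = 27.2 MN·m/kg
  maraging steel: M = 22.5 MN·m/kg
Highest index: alumina ceramic.

alumina ceramic, M = 96.8 MN·m/kg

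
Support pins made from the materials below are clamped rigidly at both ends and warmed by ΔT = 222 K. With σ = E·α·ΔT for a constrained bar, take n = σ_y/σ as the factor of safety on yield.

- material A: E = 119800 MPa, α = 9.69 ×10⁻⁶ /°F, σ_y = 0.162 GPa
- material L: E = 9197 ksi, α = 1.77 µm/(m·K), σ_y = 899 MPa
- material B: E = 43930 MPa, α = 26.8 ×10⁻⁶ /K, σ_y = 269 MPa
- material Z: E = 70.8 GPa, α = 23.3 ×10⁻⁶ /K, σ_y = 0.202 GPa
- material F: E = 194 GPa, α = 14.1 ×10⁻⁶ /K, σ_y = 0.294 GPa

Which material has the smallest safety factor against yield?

material A

In consistent units (E in GPa, α in ×10⁻⁶/K, σ_y in MPa):
  material A: E = 119.8, α = 17.4, σ_y = 162.0 → σ = 464 MPa, n = 0.349
  material L: E = 63.41, α = 1.77, σ_y = 899.0 → σ = 24.9 MPa, n = 36.1
  material B: E = 43.93, α = 26.8, σ_y = 269.0 → σ = 261 MPa, n = 1.03
  material Z: E = 70.80, α = 23.3, σ_y = 202.0 → σ = 366 MPa, n = 0.552
  material F: E = 194.0, α = 14.1, σ_y = 294.0 → σ = 607 MPa, n = 0.484
Smallest n: material A with n = 0.349.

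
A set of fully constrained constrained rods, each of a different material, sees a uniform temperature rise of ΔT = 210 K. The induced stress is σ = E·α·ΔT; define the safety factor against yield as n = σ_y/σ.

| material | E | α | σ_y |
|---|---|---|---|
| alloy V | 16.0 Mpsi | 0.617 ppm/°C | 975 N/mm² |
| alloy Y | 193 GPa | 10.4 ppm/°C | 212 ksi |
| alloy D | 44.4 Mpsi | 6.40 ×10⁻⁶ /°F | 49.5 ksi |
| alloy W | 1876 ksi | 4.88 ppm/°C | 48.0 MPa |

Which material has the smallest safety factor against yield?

Converting E to GPa, α to ×10⁻⁶/K, σ_y to MPa, then σ and n for each:
  alloy V: E = 110.3, α = 0.617, σ_y = 975.0 → σ = 14.3 MPa, n = 68.2
  alloy Y: E = 193.0, α = 10.4, σ_y = 1462 → σ = 422 MPa, n = 3.47
  alloy D: E = 306.1, α = 11.5, σ_y = 341.3 → σ = 741 MPa, n = 0.461
  alloy W: E = 12.93, α = 4.88, σ_y = 48.00 → σ = 13.3 MPa, n = 3.62
Alloy D has the lowest safety factor, n = 0.461.

alloy D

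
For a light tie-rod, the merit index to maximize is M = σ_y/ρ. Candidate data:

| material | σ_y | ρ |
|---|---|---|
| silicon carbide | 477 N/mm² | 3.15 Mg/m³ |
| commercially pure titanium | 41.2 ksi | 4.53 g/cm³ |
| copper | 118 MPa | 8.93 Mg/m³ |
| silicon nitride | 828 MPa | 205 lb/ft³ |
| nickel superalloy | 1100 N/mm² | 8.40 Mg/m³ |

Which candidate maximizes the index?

silicon nitride

Putting every candidate on a common basis:
  silicon carbide: σ_y = 477.0 MPa, ρ = 3150 kg/m³
  commercially pure titanium: σ_y = 284.1 MPa, ρ = 4530 kg/m³
  copper: σ_y = 118.0 MPa, ρ = 8930 kg/m³
  silicon nitride: σ_y = 828.0 MPa, ρ = 3284 kg/m³
  nickel superalloy: σ_y = 1100 MPa, ρ = 8400 kg/m³
  silicon nitride: M = 252 kN·m/kg
  silicon carbide: M = 151 kN·m/kg
  nickel superalloy: M = 131 kN·m/kg
  commercially pure titanium: M = 62.7 kN·m/kg
  copper: M = 13.2 kN·m/kg
Silicon nitride ranks first.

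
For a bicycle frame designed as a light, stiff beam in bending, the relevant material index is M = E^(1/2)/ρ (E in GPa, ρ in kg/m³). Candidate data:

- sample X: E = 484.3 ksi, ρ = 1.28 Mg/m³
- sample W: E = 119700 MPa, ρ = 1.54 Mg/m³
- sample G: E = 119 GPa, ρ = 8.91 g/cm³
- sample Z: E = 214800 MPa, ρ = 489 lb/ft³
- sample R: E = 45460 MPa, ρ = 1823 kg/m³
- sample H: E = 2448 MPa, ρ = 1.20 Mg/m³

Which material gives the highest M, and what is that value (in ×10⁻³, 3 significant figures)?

sample W, M = 7.10×10⁻³

Putting every candidate on a common basis:
  sample X: E = 3.339 GPa, ρ = 1280 kg/m³
  sample W: E = 119.7 GPa, ρ = 1540 kg/m³
  sample G: E = 119.0 GPa, ρ = 8910 kg/m³
  sample Z: E = 214.8 GPa, ρ = 7833 kg/m³
  sample R: E = 45.46 GPa, ρ = 1823 kg/m³
  sample H: E = 2.448 GPa, ρ = 1200 kg/m³
  sample W: M = 7.10×10⁻³
  sample R: M = 3.70×10⁻³
  sample Z: M = 1.87×10⁻³
  sample X: M = 1.43×10⁻³
  sample H: M = 1.30×10⁻³
  sample G: M = 1.22×10⁻³
Highest index: sample W.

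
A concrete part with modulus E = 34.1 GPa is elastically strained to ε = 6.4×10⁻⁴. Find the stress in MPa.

21.8 MPa

σ = E·ε = 34100 MPa × 6.4×10⁻⁴ = 21.8 MPa.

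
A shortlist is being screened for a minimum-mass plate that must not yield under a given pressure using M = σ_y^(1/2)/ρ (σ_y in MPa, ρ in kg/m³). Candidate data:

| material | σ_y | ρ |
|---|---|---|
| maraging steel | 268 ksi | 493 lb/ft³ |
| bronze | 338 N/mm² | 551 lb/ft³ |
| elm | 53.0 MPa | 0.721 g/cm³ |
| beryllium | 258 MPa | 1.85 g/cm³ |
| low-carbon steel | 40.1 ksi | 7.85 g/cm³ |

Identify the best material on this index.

Convert each candidate to consistent units, then evaluate M:
  maraging steel: σ_y = 1848 MPa, ρ = 7897 kg/m³
  bronze: σ_y = 338.0 MPa, ρ = 8826 kg/m³
  elm: σ_y = 53.00 MPa, ρ = 721.0 kg/m³
  beryllium: σ_y = 258.0 MPa, ρ = 1850 kg/m³
  low-carbon steel: σ_y = 276.5 MPa, ρ = 7850 kg/m³
  elm: M = 10.1×10⁻³
  beryllium: M = 8.68×10⁻³
  maraging steel: M = 5.44×10⁻³
  low-carbon steel: M = 2.12×10⁻³
  bronze: M = 2.08×10⁻³
Highest index: elm.

elm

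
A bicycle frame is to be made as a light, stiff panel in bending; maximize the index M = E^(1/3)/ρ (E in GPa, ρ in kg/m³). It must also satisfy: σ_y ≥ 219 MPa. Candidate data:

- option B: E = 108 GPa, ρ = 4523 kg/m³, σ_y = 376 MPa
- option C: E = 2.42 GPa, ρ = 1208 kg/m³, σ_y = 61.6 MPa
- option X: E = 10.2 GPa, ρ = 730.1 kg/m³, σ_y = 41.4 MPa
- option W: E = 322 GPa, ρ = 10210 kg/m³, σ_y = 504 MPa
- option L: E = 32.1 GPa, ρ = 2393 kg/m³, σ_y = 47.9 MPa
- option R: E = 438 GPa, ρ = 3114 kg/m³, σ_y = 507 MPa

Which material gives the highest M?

Screen on constraints: σ_y ≥ 219 MPa. Survivors: option B, option W, option R.
Computing M directly (units already consistent):
  option R: M = 2.44×10⁻³
  option B: M = 1.05×10⁻³
  option W: M = 0.671×10⁻³
Option R has the largest M.

option R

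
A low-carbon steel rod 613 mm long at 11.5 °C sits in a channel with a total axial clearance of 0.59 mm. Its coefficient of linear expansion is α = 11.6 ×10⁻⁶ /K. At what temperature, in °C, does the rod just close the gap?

94.5 °C

α·L₀·ΔT = 0.59 mm ⇒ ΔT = 0.59 / (11.6×10⁻⁶ × 613.0) = 82.97 K.
T = 11.5 + 82.97 = 94.47 °C.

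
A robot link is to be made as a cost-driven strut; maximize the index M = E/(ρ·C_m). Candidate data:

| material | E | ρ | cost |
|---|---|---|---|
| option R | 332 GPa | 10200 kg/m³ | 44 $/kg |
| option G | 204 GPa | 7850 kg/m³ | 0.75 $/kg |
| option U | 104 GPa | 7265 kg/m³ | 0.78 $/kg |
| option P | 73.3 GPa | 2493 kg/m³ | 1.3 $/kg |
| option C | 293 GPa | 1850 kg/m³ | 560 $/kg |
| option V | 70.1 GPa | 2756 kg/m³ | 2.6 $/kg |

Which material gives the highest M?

Evaluate M for each candidate:
  option G: M = 34.6 MN·m per $
  option P: M = 22.6 MN·m per $
  option U: M = 18.4 MN·m per $
  option V: M = 9.78 MN·m per $
  option R: M = 0.740 MN·m per $
  option C: M = 0.283 MN·m per $
Option G has the largest M.

option G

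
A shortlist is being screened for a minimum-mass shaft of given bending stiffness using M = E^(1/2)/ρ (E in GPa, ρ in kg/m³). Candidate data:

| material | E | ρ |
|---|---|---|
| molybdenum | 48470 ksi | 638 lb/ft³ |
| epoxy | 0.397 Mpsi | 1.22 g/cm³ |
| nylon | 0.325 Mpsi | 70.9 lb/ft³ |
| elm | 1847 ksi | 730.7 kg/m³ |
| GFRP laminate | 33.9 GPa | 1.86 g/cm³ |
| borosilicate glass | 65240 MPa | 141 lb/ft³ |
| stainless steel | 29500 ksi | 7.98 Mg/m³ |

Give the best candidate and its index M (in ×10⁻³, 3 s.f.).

elm, M = 4.88×10⁻³

After converting to SI:
  molybdenum: E = 334.2 GPa, ρ = 10220 kg/m³
  epoxy: E = 2.737 GPa, ρ = 1220 kg/m³
  nylon: E = 2.241 GPa, ρ = 1136 kg/m³
  elm: E = 12.73 GPa, ρ = 730.7 kg/m³
  GFRP laminate: E = 33.90 GPa, ρ = 1860 kg/m³
  borosilicate glass: E = 65.24 GPa, ρ = 2259 kg/m³
  stainless steel: E = 203.4 GPa, ρ = 7980 kg/m³
  elm: M = 4.88×10⁻³
  borosilicate glass: M = 3.58×10⁻³
  GFRP laminate: M = 3.13×10⁻³
  molybdenum: M = 1.79×10⁻³
  stainless steel: M = 1.79×10⁻³
  epoxy: M = 1.36×10⁻³
  nylon: M = 1.32×10⁻³
Highest index: elm.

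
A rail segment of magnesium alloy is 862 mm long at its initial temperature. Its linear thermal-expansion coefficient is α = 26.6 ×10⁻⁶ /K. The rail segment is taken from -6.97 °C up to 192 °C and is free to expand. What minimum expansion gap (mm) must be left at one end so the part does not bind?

ΔT = 192 − (-6.97) = 199.0 K.
ΔL = α·L₀·ΔT = 26.6×10⁻⁶ × 862 mm × 199.0 K = 4.56 mm.

4.56 mm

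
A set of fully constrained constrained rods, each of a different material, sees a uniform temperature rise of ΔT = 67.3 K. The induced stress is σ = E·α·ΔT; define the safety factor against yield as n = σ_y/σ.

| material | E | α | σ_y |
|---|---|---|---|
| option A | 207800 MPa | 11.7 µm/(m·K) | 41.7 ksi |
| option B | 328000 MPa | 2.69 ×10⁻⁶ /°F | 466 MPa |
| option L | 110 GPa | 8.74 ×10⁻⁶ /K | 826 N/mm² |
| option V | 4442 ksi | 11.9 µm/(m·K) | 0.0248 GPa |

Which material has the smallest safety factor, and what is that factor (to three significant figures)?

option V, n = 1.01

With everything in SI (GPa, ×10⁻⁶/K, MPa):
  option A: E = 207.8, α = 11.7, σ_y = 287.5 → σ = 164 MPa, n = 1.76
  option B: E = 328.0, α = 4.84, σ_y = 466.0 → σ = 107 MPa, n = 4.36
  option L: E = 110.0, α = 8.74, σ_y = 826.0 → σ = 64.7 MPa, n = 12.8
  option V: E = 30.63, α = 11.9, σ_y = 24.80 → σ = 24.5 MPa, n = 1.01
The minimum is option V at n = 1.01.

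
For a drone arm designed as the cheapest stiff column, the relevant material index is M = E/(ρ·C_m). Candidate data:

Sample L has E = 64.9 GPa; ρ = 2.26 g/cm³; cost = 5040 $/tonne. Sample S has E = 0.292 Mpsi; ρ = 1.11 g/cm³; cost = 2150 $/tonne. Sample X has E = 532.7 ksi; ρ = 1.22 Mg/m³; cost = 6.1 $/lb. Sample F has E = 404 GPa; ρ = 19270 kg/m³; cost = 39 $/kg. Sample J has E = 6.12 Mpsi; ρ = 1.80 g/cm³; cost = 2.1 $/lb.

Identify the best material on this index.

sample L

After converting to SI:
  sample L: E = 64.90 GPa, ρ = 2260 kg/m³, cost = 5.040 $/kg
  sample S: E = 2.013 GPa, ρ = 1110 kg/m³, cost = 2.150 $/kg
  sample X: E = 3.673 GPa, ρ = 1220 kg/m³, cost = 13.45 $/kg
  sample F: E = 404.0 GPa, ρ = 19270 kg/m³, cost = 39.00 $/kg
  sample J: E = 42.20 GPa, ρ = 1800 kg/m³, cost = 4.630 $/kg
  sample L: M = 5.70 MN·m per $
  sample J: M = 5.06 MN·m per $
  sample S: M = 0.844 MN·m per $
  sample F: M = 0.538 MN·m per $
  sample X: M = 0.224 MN·m per $
Highest index: sample L.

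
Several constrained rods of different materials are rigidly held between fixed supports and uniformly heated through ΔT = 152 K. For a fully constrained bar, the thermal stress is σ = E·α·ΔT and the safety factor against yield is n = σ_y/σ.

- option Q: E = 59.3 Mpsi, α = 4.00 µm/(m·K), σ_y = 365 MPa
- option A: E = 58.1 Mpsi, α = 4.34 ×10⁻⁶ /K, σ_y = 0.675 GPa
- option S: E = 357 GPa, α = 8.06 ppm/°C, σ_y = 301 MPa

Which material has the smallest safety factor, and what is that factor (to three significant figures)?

In consistent units (E in GPa, α in ×10⁻⁶/K, σ_y in MPa):
  option Q: E = 408.9, α = 4.00, σ_y = 365.0 → σ = 249 MPa, n = 1.47
  option A: E = 400.6, α = 4.34, σ_y = 675.0 → σ = 264 MPa, n = 2.55
  option S: E = 357.0, α = 8.06, σ_y = 301.0 → σ = 437 MPa, n = 0.688
Option S has the lowest safety factor, n = 0.688.

option S, n = 0.688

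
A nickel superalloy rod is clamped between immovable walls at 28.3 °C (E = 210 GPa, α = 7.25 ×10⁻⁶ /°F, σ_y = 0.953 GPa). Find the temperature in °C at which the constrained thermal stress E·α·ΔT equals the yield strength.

α = 7.25×10⁻⁶/°F × 9/5 = 13.0×10⁻⁶/K.
σ_y = 0.953 GPa = 953.0 MPa.
E·α·ΔT = 953.0 MPa ⇒ ΔT = 953.0 / (210.0×10³ × 13.0×10⁻⁶) = 347.7 K.
T = 28.3 + 347.7 = 376.0 °C.

376 °C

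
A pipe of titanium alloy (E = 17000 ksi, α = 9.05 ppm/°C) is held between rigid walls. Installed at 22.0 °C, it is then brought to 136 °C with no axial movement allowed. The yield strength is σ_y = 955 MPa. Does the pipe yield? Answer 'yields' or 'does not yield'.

E = 17000 ksi = 117.2 GPa.
ΔT = 114.0 K. Constrained thermal stress σ = E·α·ΔT = 117.2×10³ MPa × 9.05×10⁻⁶ × 114.0 = 121 MPa (compressive).
Compare to σ_y = 955 MPa: σ < σ_y, so it does not yield.

does not yield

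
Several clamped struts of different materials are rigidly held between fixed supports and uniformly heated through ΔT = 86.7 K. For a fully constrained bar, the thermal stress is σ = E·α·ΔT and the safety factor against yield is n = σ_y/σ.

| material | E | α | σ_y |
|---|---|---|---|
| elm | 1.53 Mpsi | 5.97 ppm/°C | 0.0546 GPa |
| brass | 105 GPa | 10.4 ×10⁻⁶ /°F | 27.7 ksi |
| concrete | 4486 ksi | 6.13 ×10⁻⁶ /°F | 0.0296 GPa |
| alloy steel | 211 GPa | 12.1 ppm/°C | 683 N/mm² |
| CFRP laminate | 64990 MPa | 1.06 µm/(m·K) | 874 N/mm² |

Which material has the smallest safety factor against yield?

concrete

In consistent units (E in GPa, α in ×10⁻⁶/K, σ_y in MPa):
  elm: E = 10.55, α = 5.97, σ_y = 54.60 → σ = 5.46 MPa, n = 10.0
  brass: E = 105.0, α = 18.7, σ_y = 191.0 → σ = 170 MPa, n = 1.12
  concrete: E = 30.93, α = 11.0, σ_y = 29.60 → σ = 29.6 MPa, n = 1.00
  alloy steel: E = 211.0, α = 12.1, σ_y = 683.0 → σ = 221 MPa, n = 3.09
  CFRP laminate: E = 64.99, α = 1.06, σ_y = 874.0 → σ = 5.97 MPa, n = 146
Concrete has the lowest safety factor, n = 1.00.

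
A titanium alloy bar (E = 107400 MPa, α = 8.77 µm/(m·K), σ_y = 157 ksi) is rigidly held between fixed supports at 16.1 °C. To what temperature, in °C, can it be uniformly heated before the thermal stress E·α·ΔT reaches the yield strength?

E = 107400 MPa = 107.4 GPa.
σ_y = 157 ksi = 1082 MPa.
E·α·ΔT = 1082 MPa ⇒ ΔT = 1082 / (107.4×10³ × 8.77×10⁻⁶) = 1149 K.
T = 16.1 + 1149 = 1165 °C.

1170 °C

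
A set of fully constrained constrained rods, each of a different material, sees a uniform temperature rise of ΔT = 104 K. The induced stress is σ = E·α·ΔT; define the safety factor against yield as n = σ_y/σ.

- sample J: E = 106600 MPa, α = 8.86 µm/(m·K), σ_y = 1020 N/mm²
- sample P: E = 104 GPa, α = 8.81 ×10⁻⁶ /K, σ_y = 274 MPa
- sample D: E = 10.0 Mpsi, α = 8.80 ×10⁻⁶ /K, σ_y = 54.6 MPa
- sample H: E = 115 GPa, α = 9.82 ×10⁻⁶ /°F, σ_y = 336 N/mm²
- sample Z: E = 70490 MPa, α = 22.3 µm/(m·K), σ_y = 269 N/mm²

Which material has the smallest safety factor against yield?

sample D

Converting E to GPa, α to ×10⁻⁶/K, σ_y to MPa, then σ and n for each:
  sample J: E = 106.6, α = 8.86, σ_y = 1020 → σ = 98.2 MPa, n = 10.4
  sample P: E = 104.0, α = 8.81, σ_y = 274.0 → σ = 95.3 MPa, n = 2.88
  sample D: E = 68.95, α = 8.80, σ_y = 54.60 → σ = 63.1 MPa, n = 0.865
  sample H: E = 115.0, α = 17.7, σ_y = 336.0 → σ = 211 MPa, n = 1.59
  sample Z: E = 70.49, α = 22.3, σ_y = 269.0 → σ = 163 MPa, n = 1.65
The minimum is sample D at n = 0.865.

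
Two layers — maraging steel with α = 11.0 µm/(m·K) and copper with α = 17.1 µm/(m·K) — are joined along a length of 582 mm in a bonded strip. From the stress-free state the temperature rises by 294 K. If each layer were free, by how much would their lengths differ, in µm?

Δα = |11.0 − 17.1|×10⁻⁶/K = 6.10×10⁻⁶/K.
ΔL_mismatch = Δα·L·ΔT = 6.10×10⁻⁶ × 582.0 mm × 294.0 K = 1040 µm.

1040 µm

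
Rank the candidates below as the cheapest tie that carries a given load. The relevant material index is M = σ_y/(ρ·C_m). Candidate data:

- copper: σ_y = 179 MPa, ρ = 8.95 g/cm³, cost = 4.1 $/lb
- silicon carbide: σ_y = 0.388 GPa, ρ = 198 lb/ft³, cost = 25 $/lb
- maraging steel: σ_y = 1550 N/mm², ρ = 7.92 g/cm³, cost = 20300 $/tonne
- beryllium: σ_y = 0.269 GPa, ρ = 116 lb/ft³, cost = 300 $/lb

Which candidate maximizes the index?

maraging steel

After converting to SI:
  copper: σ_y = 179.0 MPa, ρ = 8950 kg/m³, cost = 9.039 $/kg
  silicon carbide: σ_y = 388.0 MPa, ρ = 3172 kg/m³, cost = 55.11 $/kg
  maraging steel: σ_y = 1550 MPa, ρ = 7920 kg/m³, cost = 20.30 $/kg
  beryllium: σ_y = 269.0 MPa, ρ = 1858 kg/m³, cost = 661.4 $/kg
  maraging steel: M = 9.64 kN·m per $
  silicon carbide: M = 2.22 kN·m per $
  copper: M = 2.21 kN·m per $
  beryllium: M = 0.219 kN·m per $
Maraging steel has the largest M.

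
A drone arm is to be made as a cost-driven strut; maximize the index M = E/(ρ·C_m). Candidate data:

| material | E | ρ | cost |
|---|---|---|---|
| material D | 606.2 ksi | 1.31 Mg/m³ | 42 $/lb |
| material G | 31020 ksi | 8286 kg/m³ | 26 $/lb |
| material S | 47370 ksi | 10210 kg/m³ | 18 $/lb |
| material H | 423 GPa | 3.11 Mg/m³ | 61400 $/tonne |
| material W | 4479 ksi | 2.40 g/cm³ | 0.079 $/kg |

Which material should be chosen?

material W

Normalizing units and computing the index:
  material D: E = 4.180 GPa, ρ = 1310 kg/m³, cost = 92.59 $/kg
  material G: E = 213.9 GPa, ρ = 8286 kg/m³, cost = 57.32 $/kg
  material S: E = 326.6 GPa, ρ = 10210 kg/m³, cost = 39.68 $/kg
  material H: E = 423.0 GPa, ρ = 3110 kg/m³, cost = 61.40 $/kg
  material W: E = 30.88 GPa, ρ = 2400 kg/m³, cost = 0.07900 $/kg
  material W: M = 163 MN·m per $
  material H: M = 2.22 MN·m per $
  material S: M = 0.806 MN·m per $
  material G: M = 0.450 MN·m per $
  material D: M = 0.0345 MN·m per $
The maximum is for material W.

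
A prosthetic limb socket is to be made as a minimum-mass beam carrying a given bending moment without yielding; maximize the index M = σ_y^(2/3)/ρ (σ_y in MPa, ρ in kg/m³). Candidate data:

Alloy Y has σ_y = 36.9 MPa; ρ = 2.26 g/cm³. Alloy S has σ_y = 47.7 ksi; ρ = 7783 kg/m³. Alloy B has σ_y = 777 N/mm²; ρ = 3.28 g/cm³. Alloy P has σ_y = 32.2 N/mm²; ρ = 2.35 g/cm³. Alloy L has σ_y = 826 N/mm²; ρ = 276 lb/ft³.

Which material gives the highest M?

Convert each candidate to consistent units, then evaluate M:
  alloy Y: σ_y = 36.90 MPa, ρ = 2260 kg/m³
  alloy S: σ_y = 328.9 MPa, ρ = 7783 kg/m³
  alloy B: σ_y = 777.0 MPa, ρ = 3280 kg/m³
  alloy P: σ_y = 32.20 MPa, ρ = 2350 kg/m³
  alloy L: σ_y = 826.0 MPa, ρ = 4421 kg/m³
  alloy B: M = 25.8×10⁻³
  alloy L: M = 19.9×10⁻³
  alloy S: M = 6.12×10⁻³
  alloy Y: M = 4.90×10⁻³
  alloy P: M = 4.31×10⁻³
Alloy B ranks first.

alloy B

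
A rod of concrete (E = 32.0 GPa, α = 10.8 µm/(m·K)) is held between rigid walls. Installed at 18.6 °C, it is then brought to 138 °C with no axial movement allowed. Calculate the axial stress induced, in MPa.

41.3 MPa

ΔT = 119.4 K. Constrained thermal stress σ = E·α·ΔT = 32.00×10³ MPa × 10.8×10⁻⁶ × 119.4 = 41.3 MPa (compressive).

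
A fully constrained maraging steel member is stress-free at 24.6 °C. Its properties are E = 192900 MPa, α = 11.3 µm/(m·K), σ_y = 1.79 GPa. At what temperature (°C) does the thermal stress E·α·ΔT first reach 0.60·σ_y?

517 °C

E = 192900 MPa = 192.9 GPa.
σ_y = 1.79 GPa = 1790 MPa.
E·α·ΔT = 1074 MPa ⇒ ΔT = 1074 / (192.9×10³ × 11.3×10⁻⁶) = 492.7 K.
T = 24.6 + 492.7 = 517.3 °C.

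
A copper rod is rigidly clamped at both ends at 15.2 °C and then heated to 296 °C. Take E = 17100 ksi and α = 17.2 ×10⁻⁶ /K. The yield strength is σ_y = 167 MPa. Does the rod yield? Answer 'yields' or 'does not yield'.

yields

E = 17100 ksi = 117.9 GPa.
ΔT = 280.8 K. Constrained thermal stress σ = E·α·ΔT = 117.9×10³ MPa × 17.2×10⁻⁶ × 280.8 = 569 MPa (compressive).
Compare to σ_y = 167 MPa: σ ≥ σ_y, so it yields.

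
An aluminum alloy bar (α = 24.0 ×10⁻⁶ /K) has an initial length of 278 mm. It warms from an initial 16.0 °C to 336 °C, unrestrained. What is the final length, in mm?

280.14 mm

ΔT = 336 − 16.0 = 320.0 K.
ΔL = α·L₀·ΔT = 24.0×10⁻⁶ × 278 mm × 320.0 K = 2.14 mm.
L = L₀ + ΔL = 278 + 2.14 = 280.14 mm.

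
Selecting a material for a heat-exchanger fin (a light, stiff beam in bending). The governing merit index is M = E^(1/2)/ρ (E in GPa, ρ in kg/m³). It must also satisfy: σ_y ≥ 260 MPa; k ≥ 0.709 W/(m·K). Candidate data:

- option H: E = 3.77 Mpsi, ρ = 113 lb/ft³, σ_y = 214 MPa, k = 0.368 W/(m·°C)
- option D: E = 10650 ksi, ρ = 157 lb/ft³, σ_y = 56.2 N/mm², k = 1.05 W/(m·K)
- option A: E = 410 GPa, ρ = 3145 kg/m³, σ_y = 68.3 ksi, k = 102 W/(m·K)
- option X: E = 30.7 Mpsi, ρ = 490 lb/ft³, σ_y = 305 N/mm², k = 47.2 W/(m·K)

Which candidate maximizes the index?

Screen on constraints: σ_y ≥ 260 MPa; k ≥ 0.709 W/(m·K). Survivors: option A, option X.
Convert each candidate to consistent units, then evaluate M:
  option A: E = 410.0 GPa, ρ = 3145 kg/m³
  option X: E = 211.7 GPa, ρ = 7849 kg/m³
  option A: M = 6.44×10⁻³
  option X: M = 1.85×10⁻³
The maximum is for option A.

option A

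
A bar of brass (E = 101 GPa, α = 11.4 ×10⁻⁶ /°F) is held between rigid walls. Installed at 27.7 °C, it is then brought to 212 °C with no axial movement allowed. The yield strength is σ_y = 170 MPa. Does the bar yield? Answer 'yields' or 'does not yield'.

α = 11.4×10⁻⁶/°F × 9/5 = 20.5×10⁻⁶/K.
ΔT = 184.3 K. Constrained thermal stress σ = E·α·ΔT = 101.0×10³ MPa × 20.5×10⁻⁶ × 184.3 = 382 MPa (compressive).
Compare to σ_y = 170 MPa: σ ≥ σ_y, so it yields.

yields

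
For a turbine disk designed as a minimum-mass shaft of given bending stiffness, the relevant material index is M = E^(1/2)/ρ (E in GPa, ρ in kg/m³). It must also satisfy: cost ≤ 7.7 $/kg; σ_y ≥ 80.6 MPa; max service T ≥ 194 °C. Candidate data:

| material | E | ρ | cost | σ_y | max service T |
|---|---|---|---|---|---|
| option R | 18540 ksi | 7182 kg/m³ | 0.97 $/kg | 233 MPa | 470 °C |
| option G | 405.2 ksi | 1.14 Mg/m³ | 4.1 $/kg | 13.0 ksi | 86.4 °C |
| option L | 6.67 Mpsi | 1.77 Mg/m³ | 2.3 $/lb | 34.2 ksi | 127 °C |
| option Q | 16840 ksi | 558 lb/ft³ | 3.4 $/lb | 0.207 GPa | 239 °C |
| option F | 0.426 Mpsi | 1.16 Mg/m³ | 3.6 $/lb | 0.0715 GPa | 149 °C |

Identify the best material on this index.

Screen on constraints: cost ≤ 7.7 $/kg; σ_y ≥ 80.6 MPa; max service T ≥ 194 °C. Survivors: option R, option Q.
Putting every candidate on a common basis:
  option R: E = 127.8 GPa, ρ = 7182 kg/m³
  option Q: E = 116.1 GPa, ρ = 8938 kg/m³
  option R: M = 1.57×10⁻³
  option Q: M = 1.21×10⁻³
Option R has the largest M.

option R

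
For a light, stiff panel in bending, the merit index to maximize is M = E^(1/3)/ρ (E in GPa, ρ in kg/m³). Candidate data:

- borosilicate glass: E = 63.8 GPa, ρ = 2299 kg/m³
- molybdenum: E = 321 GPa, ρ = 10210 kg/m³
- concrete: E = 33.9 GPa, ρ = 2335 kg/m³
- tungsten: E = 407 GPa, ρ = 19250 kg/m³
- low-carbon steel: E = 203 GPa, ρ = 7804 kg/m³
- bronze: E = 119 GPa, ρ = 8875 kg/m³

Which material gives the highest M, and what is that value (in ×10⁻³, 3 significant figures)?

borosilicate glass, M = 1.74×10⁻³

Per-candidate index values:
  borosilicate glass: M = 1.74×10⁻³
  concrete: M = 1.39×10⁻³
  low-carbon steel: M = 0.753×10⁻³
  molybdenum: M = 0.671×10⁻³
  bronze: M = 0.554×10⁻³
  tungsten: M = 0.385×10⁻³
Highest index: borosilicate glass.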